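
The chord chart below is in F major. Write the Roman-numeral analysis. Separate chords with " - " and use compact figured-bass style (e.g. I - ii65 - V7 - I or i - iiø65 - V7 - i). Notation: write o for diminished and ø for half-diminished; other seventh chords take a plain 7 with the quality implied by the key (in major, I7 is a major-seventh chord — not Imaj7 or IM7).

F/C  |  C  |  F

I64 - V - I

F/C: root F is the tonic; major triad there is I64.
C: root C is the dominant; major triad there is V.
F: root F is the tonic; major triad there is I.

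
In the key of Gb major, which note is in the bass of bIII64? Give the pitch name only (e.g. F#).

bIII in Gb major has root Bbb; the chord is Bbb-Db-Fb.
The figure 64 means second inversion — the fifth is in the bass.

Fb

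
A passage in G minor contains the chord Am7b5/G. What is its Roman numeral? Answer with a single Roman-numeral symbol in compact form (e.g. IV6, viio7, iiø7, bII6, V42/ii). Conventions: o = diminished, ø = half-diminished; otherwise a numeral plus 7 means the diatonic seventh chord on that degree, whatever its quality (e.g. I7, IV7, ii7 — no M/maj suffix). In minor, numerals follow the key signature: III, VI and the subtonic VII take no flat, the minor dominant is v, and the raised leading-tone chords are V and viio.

Stacked in thirds the chord is A-C-Eb-G: a half-diminished seventh chord on A.
In G minor, A is the supertonic; the diatonic half-diminished seventh chord there is iiø7.
With G in the bass the chord is in third inversion, so the figured bass is 42.

iiø42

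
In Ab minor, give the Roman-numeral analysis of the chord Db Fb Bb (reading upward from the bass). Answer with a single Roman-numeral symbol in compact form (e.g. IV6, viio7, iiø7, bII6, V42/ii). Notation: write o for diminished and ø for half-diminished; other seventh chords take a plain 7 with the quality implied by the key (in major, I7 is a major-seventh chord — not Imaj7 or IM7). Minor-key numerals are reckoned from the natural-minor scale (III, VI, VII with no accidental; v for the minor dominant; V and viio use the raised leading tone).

iio6

Stacked in thirds the chord is Bb-Db-Fb: a diminished triad on Bb.
In Ab minor, Bb is the supertonic; the diatonic diminished triad there is iio.
With Db in the bass the chord is in first inversion, so the figured bass is 6.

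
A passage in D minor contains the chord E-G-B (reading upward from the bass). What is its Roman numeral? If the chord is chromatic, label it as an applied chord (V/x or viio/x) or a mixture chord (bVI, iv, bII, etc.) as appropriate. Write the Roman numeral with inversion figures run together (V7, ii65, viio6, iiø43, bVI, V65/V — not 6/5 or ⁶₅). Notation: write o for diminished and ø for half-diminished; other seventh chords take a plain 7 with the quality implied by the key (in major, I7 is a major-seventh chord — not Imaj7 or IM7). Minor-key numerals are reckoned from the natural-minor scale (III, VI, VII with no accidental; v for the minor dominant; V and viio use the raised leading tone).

ii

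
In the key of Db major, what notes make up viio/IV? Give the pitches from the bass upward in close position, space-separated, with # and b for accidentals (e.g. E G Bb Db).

F Ab Cb

viio/IV is a secondary leading-tone chord. The target IV is Gb in Db major; the applied chord is rooted a semitone below, on F.
Building a diminished triad on F gives F-Ab-Cb.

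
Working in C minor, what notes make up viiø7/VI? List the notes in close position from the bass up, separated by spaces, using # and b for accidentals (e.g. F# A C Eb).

G Bb Db F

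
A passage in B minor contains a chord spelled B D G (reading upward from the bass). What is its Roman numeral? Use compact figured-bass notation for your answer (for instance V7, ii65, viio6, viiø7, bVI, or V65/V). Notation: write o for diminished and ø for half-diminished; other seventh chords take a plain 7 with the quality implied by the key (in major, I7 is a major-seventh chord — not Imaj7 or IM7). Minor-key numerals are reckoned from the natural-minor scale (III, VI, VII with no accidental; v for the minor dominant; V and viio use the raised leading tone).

The pitches G-B-D form a major triad rooted on G.
In B minor, G is the submediant; the diatonic major triad there is VI.
With B in the bass the chord is in first inversion, so the figured bass is 6.

VI6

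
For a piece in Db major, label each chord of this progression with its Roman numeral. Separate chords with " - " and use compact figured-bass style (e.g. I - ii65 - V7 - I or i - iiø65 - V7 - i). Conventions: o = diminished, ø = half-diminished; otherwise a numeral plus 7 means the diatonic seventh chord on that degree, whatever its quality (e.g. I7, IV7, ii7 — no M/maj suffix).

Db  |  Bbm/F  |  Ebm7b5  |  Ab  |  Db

I - vi64 - iiø7 - V - I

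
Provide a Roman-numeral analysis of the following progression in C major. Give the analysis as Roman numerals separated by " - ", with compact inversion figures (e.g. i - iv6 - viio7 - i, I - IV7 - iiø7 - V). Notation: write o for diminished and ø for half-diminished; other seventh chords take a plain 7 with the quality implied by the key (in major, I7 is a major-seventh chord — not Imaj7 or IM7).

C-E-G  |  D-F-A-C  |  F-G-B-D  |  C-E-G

I - ii7 - V42 - I

C-E-G: major triad on C = scale degree 1 → I.
D-F-A-C: minor seventh chord on D = scale degree 2 → ii7.
F-G-B-D: dominant seventh chord on G = scale degree 5 → V42.
C-E-G has root C, degree 1 in C major, so I.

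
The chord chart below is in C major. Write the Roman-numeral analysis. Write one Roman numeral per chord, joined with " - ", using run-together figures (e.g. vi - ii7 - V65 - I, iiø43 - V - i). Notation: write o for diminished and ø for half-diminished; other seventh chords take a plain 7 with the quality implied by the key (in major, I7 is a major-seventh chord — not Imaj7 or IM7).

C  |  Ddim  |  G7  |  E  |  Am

C: root C is the tonic; major triad there is I.
Ddim: D with this quality isn't in the key; it's iio, borrowed from the parallel minor.
G7: root G is the dominant; dominant seventh chord there is V7.
E: a major triad on E, the applied dominant of vi → V/vi.
Am: minor triad on A = scale degree 6 → vi.

I - iio - V7 - V/vi - vi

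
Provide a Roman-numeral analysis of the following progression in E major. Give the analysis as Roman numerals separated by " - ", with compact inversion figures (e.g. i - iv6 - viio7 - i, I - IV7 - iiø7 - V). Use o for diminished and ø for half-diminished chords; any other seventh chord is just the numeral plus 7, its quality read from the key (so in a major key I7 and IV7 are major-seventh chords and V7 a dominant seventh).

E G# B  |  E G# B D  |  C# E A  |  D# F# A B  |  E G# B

I - V7/IV - IV6 - V65 - I

E-G#-B: major triad on E = scale degree 1 → I.
E-G#-B-D is the secondary dominant of IV (dominant seventh chord on E): V7/IV.
C#-E-A: major triad on A = scale degree 4 → IV6.
D#-F#-A-B has root B, degree 5 in E major, so V65.
E-G#-B: major triad on E = scale degree 1 → I.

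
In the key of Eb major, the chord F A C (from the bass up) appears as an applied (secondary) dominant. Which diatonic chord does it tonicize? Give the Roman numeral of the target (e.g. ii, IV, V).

The chord is a major triad on F.
A dominant resolves down a perfect fifth: F → Bb. In Eb major, Bb is scale degree 5, i.e. V.

V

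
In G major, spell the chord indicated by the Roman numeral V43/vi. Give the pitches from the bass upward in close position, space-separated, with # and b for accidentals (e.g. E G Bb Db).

F# A B D#

The slash means an applied dominant: we want the dominant of vi. In G major, vi is E minor, and its dominant is built on B.
Building a dominant seventh chord on B gives B-D#-F#-A.
The figured bass 43 indicates second inversion, placing the fifth (F#) in the bass: F#-A-B-D#.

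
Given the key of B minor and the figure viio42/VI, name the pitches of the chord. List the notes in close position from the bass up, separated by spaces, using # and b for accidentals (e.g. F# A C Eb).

The slash marks an applied leading-tone chord: viio of VI. In B minor, VI is G, so the leading tone to it is F#, a half step below.
Building a fully diminished seventh chord on F# gives F#-A-C-Eb.
With the 42 figure the chord is in third inversion; from the bass Eb upward in close position it reads Eb-F#-A-C.

Eb F# A C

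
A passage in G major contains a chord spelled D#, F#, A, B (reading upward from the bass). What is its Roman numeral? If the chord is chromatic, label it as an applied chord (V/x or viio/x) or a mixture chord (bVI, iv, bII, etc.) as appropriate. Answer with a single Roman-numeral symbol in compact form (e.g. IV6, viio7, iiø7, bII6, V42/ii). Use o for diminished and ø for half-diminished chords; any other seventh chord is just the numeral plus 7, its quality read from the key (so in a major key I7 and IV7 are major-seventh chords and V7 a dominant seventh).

V65/vi

The pitches B-D#-F#-A form a dominant seventh chord rooted on B.
B is not a diatonic chord root with this quality in G major, but it lies a perfect fifth above E (vi), so the chord functions as an applied dominant of vi.
With D# in the bass the chord is in first inversion, so the figured bass is 65.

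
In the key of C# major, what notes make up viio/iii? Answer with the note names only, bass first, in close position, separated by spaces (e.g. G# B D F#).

D## F## A#

The slash marks an applied leading-tone chord: viio of iii. In C# major, iii is E#, so the leading tone to it is D##, a half step below.
Building a diminished triad on D## gives D##-F##-A#.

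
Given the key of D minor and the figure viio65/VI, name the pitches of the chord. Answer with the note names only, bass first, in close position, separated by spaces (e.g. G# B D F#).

C Eb Gb A

viio65/VI is a secondary leading-tone chord. The target VI is Bb in D minor; the applied chord is rooted a semitone below, on A.
Building a fully diminished seventh chord on A gives A-C-Eb-Gb.
The figured bass 65 indicates first inversion, placing the third (C) in the bass: C-Eb-Gb-A.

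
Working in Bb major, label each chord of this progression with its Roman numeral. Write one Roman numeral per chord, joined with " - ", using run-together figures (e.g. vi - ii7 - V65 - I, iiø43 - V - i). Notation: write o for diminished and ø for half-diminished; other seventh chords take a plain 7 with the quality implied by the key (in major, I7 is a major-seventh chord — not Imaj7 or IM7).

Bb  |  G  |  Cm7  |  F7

I - V/ii - ii7 - V7

Bb: major triad on Bb = scale degree 1 → I.
G: chromatic; G is V of ii, so V/ii.
Cm7: root C is the supertonic; minor seventh chord there is ii7.
F7 has root F, degree 5 in Bb major, so V7.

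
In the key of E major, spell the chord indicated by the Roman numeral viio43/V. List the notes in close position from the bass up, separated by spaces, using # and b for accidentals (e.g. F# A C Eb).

viio43/V is a secondary leading-tone chord. The target V is B in E major; the applied chord is rooted a semitone below, on A#.
Building a fully diminished seventh chord on A# gives A#-C#-E-G.
The figured bass 43 indicates second inversion, placing the fifth (E) in the bass: E-G-A#-C#.

E G A# C#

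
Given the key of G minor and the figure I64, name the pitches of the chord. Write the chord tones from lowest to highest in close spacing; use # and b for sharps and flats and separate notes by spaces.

I64 is the major tonic (Picardy third), borrowed from the parallel major. In G minor that root is G.
So the chord is G-B-D.
With the 64 figure the chord is in second inversion; from the bass D upward in close position it reads D-G-B.

D G B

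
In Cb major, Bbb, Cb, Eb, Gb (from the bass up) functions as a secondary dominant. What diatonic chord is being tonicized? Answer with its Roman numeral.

The chord is a dominant seventh chord on Cb.
A dominant resolves down a perfect fifth: Cb → Fb. In Cb major, Fb is scale degree 4, i.e. IV.

IV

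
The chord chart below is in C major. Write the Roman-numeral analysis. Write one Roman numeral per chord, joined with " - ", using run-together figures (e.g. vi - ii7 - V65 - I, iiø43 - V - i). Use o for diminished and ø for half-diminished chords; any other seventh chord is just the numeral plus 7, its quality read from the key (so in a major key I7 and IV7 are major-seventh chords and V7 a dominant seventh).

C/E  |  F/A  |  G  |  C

I6 - IV6 - V - I

C/E: root C is the tonic; major triad there is I6.
F/A: major triad on F = scale degree 4 → IV6.
G: root G is the dominant; major triad there is V.
C: root C is the tonic; major triad there is I.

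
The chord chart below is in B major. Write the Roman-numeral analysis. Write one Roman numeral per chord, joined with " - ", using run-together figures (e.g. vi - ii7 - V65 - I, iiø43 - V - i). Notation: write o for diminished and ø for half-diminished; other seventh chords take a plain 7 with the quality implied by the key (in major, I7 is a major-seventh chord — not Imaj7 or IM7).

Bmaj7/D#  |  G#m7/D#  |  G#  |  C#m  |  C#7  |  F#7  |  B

I65 - vi43 - V/ii - ii - V7/V - V7 - I

Bmaj7/D#: major seventh chord on B = scale degree 1 → I65.
G#m7/D#: minor seventh chord on G# = scale degree 6 → vi43.
G#: chromatic; G# is V of ii, so V/ii.
C#m has root C#, degree 2 in B major, so ii.
C#7: chromatic; C# is V of V, so V7/V.
F#7 has root F#, degree 5 in B major, so V7.
B has root B, degree 1 in B major, so I.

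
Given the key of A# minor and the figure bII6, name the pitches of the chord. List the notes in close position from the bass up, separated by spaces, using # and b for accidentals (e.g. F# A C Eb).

Scale degree 2 in A# minor is B#; lowering it a half step gives B. bII6 is the Neapolitan sixth — a major triad on the lowered second degree, here in its customary first inversion.
So the chord is B-D#-F#, a major triad.
The figured bass 6 indicates first inversion, placing the third (D#) in the bass: D#-F#-B.

D# F# B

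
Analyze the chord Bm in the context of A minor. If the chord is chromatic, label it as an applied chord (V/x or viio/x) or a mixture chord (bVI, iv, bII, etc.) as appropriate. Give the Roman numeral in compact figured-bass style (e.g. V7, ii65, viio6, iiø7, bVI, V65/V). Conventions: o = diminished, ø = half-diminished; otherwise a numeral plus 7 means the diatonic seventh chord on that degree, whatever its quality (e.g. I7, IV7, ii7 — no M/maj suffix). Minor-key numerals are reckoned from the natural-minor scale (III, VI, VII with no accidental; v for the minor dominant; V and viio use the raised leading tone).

The pitches B-D-F# form a minor triad rooted on B.
B is the second degree of A minor. This is the minor supertonic, borrowed from the parallel major (the Dorian ii).

ii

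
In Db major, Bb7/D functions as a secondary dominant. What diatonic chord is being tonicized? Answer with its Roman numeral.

The chord is a dominant seventh chord on Bb.
A dominant resolves down a perfect fifth: Bb → Eb. In Db major, Eb is scale degree 2, i.e. ii.

ii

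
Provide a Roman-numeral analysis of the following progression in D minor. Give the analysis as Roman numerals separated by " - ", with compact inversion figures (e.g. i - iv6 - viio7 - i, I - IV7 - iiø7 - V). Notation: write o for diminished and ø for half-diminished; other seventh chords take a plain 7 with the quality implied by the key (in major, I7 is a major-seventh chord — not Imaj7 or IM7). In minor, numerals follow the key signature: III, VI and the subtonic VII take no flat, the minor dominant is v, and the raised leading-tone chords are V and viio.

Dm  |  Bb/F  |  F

Dm: root D is the tonic; minor triad there is i.
Bb/F: major triad on Bb = scale degree 6 → VI64.
F: root F is the mediant; major triad there is III.

i - VI64 - III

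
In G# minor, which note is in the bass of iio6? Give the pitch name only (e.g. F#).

C#

iio in G# minor has root A#; the chord is A#-C#-E.
The figure 6 means first inversion — the third is in the bass.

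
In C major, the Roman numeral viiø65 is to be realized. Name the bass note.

viiø in C major has root B; the chord is B-D-F-A.
The figure 65 means first inversion — the third is in the bass.

D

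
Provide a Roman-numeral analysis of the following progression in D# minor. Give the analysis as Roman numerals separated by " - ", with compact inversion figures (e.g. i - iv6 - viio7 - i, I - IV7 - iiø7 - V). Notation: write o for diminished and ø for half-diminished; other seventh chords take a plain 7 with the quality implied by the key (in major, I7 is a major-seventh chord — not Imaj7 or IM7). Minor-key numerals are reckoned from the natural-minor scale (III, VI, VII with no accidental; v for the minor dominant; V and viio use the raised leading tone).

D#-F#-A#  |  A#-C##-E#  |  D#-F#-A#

i - V - i

D#-F#-A# has root D#, degree 1 in D# minor, so i.
A#-C##-E# has root A#, degree 5 in D# minor, so V.
D#-F#-A#: minor triad on D# = scale degree 1 → i.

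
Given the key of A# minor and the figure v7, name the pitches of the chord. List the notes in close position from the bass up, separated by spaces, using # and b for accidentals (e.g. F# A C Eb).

E# G# B# D#

In A# minor, the fifth degree is E#, and the diatonic chord built there is a minor seventh chord.
That chord is spelled E#-G#-B#-D#.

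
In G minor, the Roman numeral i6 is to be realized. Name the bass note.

i in G minor has root G; the chord is G-Bb-D.
The figure 6 means first inversion — the third is in the bass.

Bb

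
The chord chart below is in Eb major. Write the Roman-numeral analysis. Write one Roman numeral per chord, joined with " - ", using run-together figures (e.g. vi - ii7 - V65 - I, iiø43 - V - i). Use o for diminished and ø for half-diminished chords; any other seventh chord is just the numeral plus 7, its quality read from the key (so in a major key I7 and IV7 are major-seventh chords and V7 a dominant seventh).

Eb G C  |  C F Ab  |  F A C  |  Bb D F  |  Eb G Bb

vi6 - ii64 - V/V - V - I

Eb-G-C: root C is the submediant; minor triad there is vi6.
C-F-Ab has root F, degree 2 in Eb major, so ii64.
F-A-C is the secondary dominant of V (major triad on F): V/V.
Bb-D-F: root Bb is the dominant; major triad there is V.
Eb-G-Bb has root Eb, degree 1 in Eb major, so I.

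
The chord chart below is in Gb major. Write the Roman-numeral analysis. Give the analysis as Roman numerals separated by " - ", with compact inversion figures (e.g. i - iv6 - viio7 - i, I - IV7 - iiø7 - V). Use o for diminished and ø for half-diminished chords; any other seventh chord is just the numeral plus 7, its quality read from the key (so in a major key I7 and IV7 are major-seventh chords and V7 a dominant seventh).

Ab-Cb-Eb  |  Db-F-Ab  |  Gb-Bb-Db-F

ii - V - I7

Ab-Cb-Eb has root Ab, degree 2 in Gb major, so ii.
Db-F-Ab: major triad on Db = scale degree 5 → V.
Gb-Bb-Db-F: major seventh chord on Gb = scale degree 1 → I7.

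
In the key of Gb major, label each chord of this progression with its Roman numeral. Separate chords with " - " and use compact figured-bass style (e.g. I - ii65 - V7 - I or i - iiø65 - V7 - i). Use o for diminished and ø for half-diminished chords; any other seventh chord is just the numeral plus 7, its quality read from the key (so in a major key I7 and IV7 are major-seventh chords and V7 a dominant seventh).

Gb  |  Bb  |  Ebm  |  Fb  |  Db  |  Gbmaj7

Gb: major triad on Gb = scale degree 1 → I.
Bb: a major triad on Bb, the applied dominant of vi → V/vi.
Ebm has root Eb, degree 6 in Gb major, so vi.
Fb: major triad on Fb — chromatic; bVII (borrowed from the parallel minor).
Db has root Db, degree 5 in Gb major, so V.
Gbmaj7: major seventh chord on Gb = scale degree 1 → I7.

I - V/vi - vi - bVII - V - I7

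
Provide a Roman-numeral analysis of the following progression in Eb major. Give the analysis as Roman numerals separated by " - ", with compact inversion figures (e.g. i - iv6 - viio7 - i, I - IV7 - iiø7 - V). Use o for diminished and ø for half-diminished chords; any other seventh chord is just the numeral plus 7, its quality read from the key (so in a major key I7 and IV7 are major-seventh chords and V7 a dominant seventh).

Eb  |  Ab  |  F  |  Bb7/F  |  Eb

I - IV - V/V - V43 - I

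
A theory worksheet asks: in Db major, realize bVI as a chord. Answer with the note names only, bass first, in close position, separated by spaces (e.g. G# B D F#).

Scale degree 6 in Db major is Bb; lowering it a half step gives Bbb. bVI is a major triad on the lowered sixth degree, borrowed from the parallel minor.
So the chord is Bbb-Db-Fb, a major triad.

Bbb Db Fb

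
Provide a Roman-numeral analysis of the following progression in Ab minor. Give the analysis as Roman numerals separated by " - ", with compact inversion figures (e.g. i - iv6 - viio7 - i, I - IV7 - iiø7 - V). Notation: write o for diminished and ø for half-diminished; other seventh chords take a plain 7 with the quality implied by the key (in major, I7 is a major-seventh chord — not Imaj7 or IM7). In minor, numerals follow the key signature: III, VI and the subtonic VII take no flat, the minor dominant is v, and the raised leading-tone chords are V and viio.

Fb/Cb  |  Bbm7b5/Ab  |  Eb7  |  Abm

VI64 - iiø42 - V7 - i

Fb/Cb: major triad on Fb = scale degree 6 → VI64.
Bbm7b5/Ab: half-diminished seventh chord on Bb = scale degree 2 → iiø42.
Eb7: dominant seventh chord on Eb = scale degree 5 → V7.
Abm has root Ab, degree 1 in Ab minor, so i.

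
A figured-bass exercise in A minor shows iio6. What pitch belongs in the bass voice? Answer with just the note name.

D

iio in A minor has root B; the chord is B-D-F.
The figure 6 means first inversion — the third is in the bass.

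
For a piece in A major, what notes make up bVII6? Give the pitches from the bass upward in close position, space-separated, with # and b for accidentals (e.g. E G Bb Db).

bVII6 is a major triad on the lowered seventh degree (the subtonic), borrowed from the parallel minor. In A major that root is G.
So the chord is G-B-D, a major triad.
The figured bass 6 indicates first inversion, placing the third (B) in the bass: B-D-G.

B D G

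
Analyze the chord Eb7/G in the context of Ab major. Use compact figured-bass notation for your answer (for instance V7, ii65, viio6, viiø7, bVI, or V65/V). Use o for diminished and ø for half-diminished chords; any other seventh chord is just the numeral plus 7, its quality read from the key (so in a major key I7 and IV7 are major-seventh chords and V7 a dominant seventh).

V65

The pitches Eb-G-Bb-Db form a dominant seventh chord rooted on Eb.
In Ab major, Eb is the dominant; the diatonic dominant seventh chord there is V7.
With G in the bass the chord is in first inversion, so the figured bass is 65.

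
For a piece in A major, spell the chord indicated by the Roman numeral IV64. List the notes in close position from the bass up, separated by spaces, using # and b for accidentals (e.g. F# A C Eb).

A D F#

In A major, the subdominant is D, and the diatonic chord built there is a major triad.
That chord is spelled D-F#-A.
With the 64 figure the chord is in second inversion; from the bass A upward in close position it reads A-D-F#.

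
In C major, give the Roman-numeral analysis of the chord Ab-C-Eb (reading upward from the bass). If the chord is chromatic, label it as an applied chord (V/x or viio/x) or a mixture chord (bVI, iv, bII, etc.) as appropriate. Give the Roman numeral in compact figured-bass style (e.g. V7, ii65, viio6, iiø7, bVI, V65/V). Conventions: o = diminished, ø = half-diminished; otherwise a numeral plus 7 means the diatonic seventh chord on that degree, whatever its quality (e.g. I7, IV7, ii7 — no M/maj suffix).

The pitches Ab-C-Eb form a major triad rooted on Ab.
Ab is the lowered sixth degree of C major (diatonic 6 would be A). This is a major triad on the lowered sixth degree, borrowed from the parallel minor.

bVI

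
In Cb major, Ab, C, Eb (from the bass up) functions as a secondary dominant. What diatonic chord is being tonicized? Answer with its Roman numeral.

ii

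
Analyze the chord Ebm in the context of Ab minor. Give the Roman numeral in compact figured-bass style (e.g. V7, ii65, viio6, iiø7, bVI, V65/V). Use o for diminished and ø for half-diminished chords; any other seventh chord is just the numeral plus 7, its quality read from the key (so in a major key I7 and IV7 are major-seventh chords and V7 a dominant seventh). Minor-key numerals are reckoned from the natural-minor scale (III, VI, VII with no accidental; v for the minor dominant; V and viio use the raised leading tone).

The pitches Eb-Gb-Bb form a minor triad rooted on Eb.
Eb is scale degree 5 in Ab minor, and a minor triad on that degree is written v.

v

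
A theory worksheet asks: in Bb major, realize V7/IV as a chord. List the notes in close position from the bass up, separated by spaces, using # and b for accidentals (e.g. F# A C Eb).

The slash means an applied dominant: we want the dominant of IV. In Bb major, IV is Eb major, and its dominant is built on Bb.
Building a dominant seventh chord on Bb gives Bb-D-F-Ab.

Bb D F Ab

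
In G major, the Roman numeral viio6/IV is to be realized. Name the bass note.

D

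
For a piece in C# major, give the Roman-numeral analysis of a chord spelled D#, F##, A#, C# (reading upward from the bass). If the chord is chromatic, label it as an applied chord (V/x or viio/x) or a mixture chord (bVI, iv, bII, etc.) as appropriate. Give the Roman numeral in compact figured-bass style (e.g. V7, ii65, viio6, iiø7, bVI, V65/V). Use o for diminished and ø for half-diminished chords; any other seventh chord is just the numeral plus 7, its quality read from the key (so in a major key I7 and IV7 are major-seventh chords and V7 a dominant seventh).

V7/V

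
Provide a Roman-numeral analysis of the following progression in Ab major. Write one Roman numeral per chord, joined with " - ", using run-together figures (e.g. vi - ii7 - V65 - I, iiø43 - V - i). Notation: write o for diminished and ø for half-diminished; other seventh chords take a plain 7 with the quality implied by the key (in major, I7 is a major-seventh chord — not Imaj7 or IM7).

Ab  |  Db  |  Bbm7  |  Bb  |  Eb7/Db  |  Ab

Ab: major triad on Ab = scale degree 1 → I.
Db: root Db is the subdominant; major triad there is IV.
Bbm7: minor seventh chord on Bb = scale degree 2 → ii7.
Bb: chromatic; Bb is V of V, so V/V.
Eb7/Db: dominant seventh chord on Eb = scale degree 5 → V42.
Ab has root Ab, degree 1 in Ab major, so I.

I - IV - ii7 - V/V - V42 - I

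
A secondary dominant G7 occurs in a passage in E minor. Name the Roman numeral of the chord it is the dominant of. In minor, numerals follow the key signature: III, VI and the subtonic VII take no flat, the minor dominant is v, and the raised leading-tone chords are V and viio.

The chord is a dominant seventh chord on G.
A dominant resolves down a perfect fifth: G → C. In E minor, C is scale degree 6, i.e. VI.

VI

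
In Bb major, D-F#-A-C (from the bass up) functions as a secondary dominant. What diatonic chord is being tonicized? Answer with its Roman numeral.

vi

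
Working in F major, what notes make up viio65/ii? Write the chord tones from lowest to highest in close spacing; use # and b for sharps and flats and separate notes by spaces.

The slash marks an applied leading-tone chord: viio of ii. In F major, ii is G, so the leading tone to it is F#, a half step below.
Building a fully diminished seventh chord on F# gives F#-A-C-Eb.
With the 65 figure the chord is in first inversion; from the bass A upward in close position it reads A-C-Eb-F#.

A C Eb F#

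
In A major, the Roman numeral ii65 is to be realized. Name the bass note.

D

ii in A major has root B; the chord is B-D-F#-A.
The figure 65 means first inversion — the third is in the bass.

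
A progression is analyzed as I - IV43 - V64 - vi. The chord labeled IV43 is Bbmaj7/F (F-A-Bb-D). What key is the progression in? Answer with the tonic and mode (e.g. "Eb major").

F major

The chord Bbmaj7/F is a major seventh chord rooted on Bb; its label is IV43.
Counting down 3 scale steps from Bb places the tonic on F; a major seventh chord on degree 4 is diatonic only in major.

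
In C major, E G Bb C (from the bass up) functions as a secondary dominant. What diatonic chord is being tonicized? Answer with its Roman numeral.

IV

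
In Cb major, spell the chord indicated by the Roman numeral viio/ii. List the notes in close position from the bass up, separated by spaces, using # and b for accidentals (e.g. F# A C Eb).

C Eb Gb

The slash marks an applied leading-tone chord: viio of ii. In Cb major, ii is Db, so the leading tone to it is C, a half step below.
Building a diminished triad on C gives C-Eb-Gb.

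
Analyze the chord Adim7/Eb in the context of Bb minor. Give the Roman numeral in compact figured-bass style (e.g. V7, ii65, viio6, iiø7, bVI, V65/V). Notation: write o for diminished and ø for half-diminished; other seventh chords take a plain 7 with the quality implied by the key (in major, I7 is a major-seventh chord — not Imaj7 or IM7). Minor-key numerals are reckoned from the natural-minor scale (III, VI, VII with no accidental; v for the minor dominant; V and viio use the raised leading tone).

Stacked in thirds the chord is A-C-Eb-Gb: a fully diminished seventh chord on A.
In Bb minor, A is the leading tone; the diatonic fully diminished seventh chord there is viio7.
With Eb in the bass the chord is in second inversion, so the figured bass is 43.

viio43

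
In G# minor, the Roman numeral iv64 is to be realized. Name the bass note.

G#

iv in G# minor has root C#; the chord is C#-E-G#.
The figure 64 means second inversion — the fifth is in the bass.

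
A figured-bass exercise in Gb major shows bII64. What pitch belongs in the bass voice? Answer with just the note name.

Ebb

bII in Gb major has root Abb; the chord is Abb-Cb-Ebb.
The figure 64 means second inversion — the fifth is in the bass.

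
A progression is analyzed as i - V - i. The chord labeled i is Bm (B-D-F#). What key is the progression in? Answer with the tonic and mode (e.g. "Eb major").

B minor

The anchor chord is a minor triad on B, labeled i.
If B is scale degree 1 and the mode makes that degree carry a minor triad, the tonic is B and the mode is minor.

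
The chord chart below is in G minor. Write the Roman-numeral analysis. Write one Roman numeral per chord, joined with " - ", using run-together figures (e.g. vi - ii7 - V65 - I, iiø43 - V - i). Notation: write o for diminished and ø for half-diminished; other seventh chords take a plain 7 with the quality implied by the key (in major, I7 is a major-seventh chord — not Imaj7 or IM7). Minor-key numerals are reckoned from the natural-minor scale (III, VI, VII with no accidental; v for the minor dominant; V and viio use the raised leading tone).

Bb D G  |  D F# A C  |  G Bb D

Bb-D-G: minor triad on G = scale degree 1 → i6.
D-F#-A-C has root D, degree 5 in G minor, so V7.
G-Bb-D has root G, degree 1 in G minor, so i.

i6 - V7 - i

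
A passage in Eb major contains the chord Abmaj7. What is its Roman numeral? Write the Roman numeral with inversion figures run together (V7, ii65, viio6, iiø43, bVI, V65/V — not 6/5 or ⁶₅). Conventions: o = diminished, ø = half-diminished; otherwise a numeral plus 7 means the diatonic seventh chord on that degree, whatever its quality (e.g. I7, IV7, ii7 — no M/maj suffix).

IV7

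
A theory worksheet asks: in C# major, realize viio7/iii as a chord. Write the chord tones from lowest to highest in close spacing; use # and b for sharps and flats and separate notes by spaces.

D## F## A# C#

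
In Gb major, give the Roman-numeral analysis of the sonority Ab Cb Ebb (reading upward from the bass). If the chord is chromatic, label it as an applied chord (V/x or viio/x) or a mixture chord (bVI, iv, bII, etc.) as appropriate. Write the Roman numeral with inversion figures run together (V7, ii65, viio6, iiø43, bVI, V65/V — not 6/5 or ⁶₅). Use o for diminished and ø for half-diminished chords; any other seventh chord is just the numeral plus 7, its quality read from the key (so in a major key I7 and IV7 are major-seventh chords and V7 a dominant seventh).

iio

Stacked in thirds the chord is Ab-Cb-Ebb: a diminished triad on Ab.
Ab is the second degree of Gb major. This is the diminished supertonic triad, borrowed from the parallel minor.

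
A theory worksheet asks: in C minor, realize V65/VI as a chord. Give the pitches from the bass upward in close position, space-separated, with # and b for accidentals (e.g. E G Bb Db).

G Bb Db Eb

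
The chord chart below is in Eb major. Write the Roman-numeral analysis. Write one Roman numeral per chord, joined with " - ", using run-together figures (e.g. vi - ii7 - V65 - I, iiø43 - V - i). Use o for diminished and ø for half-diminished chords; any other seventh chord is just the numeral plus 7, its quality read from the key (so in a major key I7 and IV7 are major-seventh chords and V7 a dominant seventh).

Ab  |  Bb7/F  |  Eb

Ab: major triad on Ab = scale degree 4 → IV.
Bb7/F has root Bb, degree 5 in Eb major, so V43.
Eb: root Eb is the tonic; major triad there is I.

IV - V43 - I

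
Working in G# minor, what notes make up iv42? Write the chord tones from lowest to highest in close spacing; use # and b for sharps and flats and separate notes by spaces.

In G# minor, scale degree 4 is C#, and the diatonic chord built there is a minor seventh chord.
That chord is spelled C#-E-G#-B.
With the 42 figure the chord is in third inversion; from the bass B upward in close position it reads B-C#-E-G#.

B C# E G#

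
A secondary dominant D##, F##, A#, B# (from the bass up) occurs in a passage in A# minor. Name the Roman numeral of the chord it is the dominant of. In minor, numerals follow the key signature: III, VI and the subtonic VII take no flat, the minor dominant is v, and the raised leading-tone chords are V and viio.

The chord is a dominant seventh chord on B#.
A dominant resolves down a perfect fifth: B# → E#. In A# minor, E# is scale degree 5, i.e. V.

V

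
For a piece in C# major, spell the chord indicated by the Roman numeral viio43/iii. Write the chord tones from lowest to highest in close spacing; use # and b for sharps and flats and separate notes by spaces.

The slash marks an applied leading-tone chord: viio of iii. In C# major, iii is E#, so the leading tone to it is D##, a half step below.
Building a fully diminished seventh chord on D## gives D##-F##-A#-C#.
The figured bass 43 indicates second inversion, placing the fifth (A#) in the bass: A#-C#-D##-F##.

A# C# D## F##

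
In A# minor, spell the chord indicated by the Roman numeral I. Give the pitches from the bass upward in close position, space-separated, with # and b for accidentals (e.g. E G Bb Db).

A# C## E#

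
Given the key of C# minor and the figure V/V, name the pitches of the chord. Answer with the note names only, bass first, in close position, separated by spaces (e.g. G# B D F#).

D# F## A#

The slash means an applied dominant: we want the dominant of V. In C# minor, V is G# major, and its dominant is built on D#.
Building a major triad on D# gives D#-F##-A#.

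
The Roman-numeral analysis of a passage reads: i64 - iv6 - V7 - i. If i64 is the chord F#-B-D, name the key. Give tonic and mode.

B minor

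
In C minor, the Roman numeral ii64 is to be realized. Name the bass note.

A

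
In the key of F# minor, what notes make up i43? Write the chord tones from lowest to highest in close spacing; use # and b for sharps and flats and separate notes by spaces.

In F# minor, scale degree 1 is F#, and the diatonic chord built there is a minor seventh chord.
That chord is spelled F#-A-C#-E.
The figured bass 43 indicates second inversion, placing the fifth (C#) in the bass: C#-E-F#-A.

C# E F# A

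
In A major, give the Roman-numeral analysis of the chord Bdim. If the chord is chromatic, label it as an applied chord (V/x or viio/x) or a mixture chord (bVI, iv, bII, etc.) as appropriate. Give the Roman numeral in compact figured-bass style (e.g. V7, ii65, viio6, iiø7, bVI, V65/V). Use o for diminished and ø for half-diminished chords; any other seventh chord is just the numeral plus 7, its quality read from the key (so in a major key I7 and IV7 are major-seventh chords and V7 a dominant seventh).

iio

The pitches B-D-F form a diminished triad rooted on B.
B is the second degree of A major. This is the diminished supertonic triad, borrowed from the parallel minor.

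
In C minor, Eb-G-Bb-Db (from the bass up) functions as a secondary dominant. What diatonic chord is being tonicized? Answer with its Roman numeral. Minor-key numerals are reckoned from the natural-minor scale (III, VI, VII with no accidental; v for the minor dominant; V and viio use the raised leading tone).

The chord is a dominant seventh chord on Eb.
A dominant resolves down a perfect fifth: Eb → Ab. In C minor, Ab is scale degree 6, i.e. VI.

VI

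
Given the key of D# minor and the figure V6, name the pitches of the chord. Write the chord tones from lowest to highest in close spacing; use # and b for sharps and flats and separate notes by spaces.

C## E# A#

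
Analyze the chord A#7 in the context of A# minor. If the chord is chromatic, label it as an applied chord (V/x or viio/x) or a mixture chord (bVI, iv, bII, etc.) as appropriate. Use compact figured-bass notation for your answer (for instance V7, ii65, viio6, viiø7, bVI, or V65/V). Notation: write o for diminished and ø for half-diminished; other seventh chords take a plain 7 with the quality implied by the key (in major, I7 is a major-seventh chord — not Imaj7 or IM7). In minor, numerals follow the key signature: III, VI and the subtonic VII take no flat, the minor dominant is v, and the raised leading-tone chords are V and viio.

Stacked in thirds the chord is A#-C##-E#-G#: a dominant seventh chord on A#.
A# is not a diatonic chord root with this quality in A# minor, but it lies a perfect fifth above D# (iv), so the chord functions as an applied dominant of iv.

V7/iv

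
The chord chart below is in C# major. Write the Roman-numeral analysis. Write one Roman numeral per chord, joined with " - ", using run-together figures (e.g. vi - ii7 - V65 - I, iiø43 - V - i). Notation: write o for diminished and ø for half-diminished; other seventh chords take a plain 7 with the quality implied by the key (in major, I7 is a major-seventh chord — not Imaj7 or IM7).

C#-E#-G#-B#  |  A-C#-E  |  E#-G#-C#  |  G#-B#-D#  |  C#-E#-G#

I7 - bVI - I6 - V - I

C#-E#-G#-B# has root C#, degree 1 in C# major, so I7.
A-C#-E is non-diatonic — bVI, a mixture chord from C# minor.
E#-G#-C# has root C#, degree 1 in C# major, so I6.
G#-B#-D#: root G# is the dominant; major triad there is V.
C#-E#-G# has root C#, degree 1 in C# major, so I.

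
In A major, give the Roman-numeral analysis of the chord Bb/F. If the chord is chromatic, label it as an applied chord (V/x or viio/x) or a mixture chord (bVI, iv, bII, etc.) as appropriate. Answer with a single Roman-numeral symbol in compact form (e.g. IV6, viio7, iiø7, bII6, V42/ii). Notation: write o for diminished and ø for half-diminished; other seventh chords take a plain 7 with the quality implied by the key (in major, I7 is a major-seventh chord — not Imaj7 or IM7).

Stacked in thirds the chord is Bb-D-F: a major triad on Bb.
Bb is the lowered second degree of A major (diatonic 2 would be B). This is the Neapolitan chord — a major triad on the lowered second degree.
With F in the bass the chord is in second inversion, so the figured bass is 64.

bII64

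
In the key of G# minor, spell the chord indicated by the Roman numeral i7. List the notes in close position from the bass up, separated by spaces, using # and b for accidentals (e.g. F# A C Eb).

The numeral's case and figure indicate a minor seventh chord. In G# minor its root, the tonic, is G#.
That chord is spelled G#-B-D#-F#.

G# B D# F#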